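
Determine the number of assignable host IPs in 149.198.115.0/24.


Host bits = 32 - 24 = 8
Total addresses = 2^8 = 256
Usable = total - 2 (network and broadcast)
Usable hosts: 254


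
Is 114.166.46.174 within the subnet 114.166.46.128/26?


Subnet network: 114.166.46.128
Test IP AND mask: 114.166.46.128
Yes, 114.166.46.174 is in 114.166.46.128/26


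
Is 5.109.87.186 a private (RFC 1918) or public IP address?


RFC 1918 private ranges:
  10.0.0.0/8 (10.0.0.0 - 10.255.255.255)
  172.16.0.0/12 (172.16.0.0 - 172.31.255.255)
  192.168.0.0/16 (192.168.0.0 - 192.168.255.255)
Public (not in any RFC 1918 range)


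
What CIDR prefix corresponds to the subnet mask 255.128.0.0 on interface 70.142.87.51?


Binary: 11111111.10000000.00000000.00000000
Count leading 1s
Prefix: /9


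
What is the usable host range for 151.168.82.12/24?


Network: 151.168.82.0
Broadcast: 151.168.82.255
First usable = network + 1
Last usable = broadcast - 1
Range: 151.168.82.1 to 151.168.82.254


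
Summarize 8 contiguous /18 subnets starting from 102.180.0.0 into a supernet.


Original prefix: /18
Number of subnets: 8 = 2^3
New prefix = 18 - 3 = 15
Supernet: 102.180.0.0/15


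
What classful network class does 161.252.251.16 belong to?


First octet: 161
Binary: 10100001
10xxxxxx -> Class B (128-191)
Class B, default mask 255.255.0.0 (/16)


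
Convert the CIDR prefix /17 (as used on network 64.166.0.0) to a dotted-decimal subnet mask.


/17 means 17 network bits, 15 host bits
Binary: 11111111111111111000000000000000
Mask: 255.255.128.0


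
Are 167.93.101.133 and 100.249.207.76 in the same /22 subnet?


Mask: 255.255.252.0
167.93.101.133 AND mask = 167.93.100.0
100.249.207.76 AND mask = 100.249.204.0
No, different subnets (167.93.100.0 vs 100.249.204.0)


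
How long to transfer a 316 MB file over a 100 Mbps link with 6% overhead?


Effective throughput = 100 * (1 - 6/100) = 94 Mbps
File size in Mb = 316 * 8 = 2528 Mb
Time = 2528 / 94
Time = 26.8936 seconds


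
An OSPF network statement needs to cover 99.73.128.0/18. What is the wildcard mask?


Subnet mask: 255.255.192.0
Wildcard = 255.255.255.255 - subnet mask
255 - 255 = 0
255 - 255 = 0
255 - 192 = 63
255 - 0 = 255
Wildcard: 0.0.63.255


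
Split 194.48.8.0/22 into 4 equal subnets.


New prefix = 22 + 2 = 24
Each subnet has 256 addresses
  194.48.8.0/24
  194.48.9.0/24
  194.48.10.0/24
  194.48.11.0/24
Subnets: 194.48.8.0/24, 194.48.9.0/24, 194.48.10.0/24, 194.48.11.0/24


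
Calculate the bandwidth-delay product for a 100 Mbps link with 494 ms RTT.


BDP = bandwidth * RTT
= 100 Mbps * 494 ms
= 100 * 1e6 * 494 / 1000 bits
= 49400000 bits
= 6175000 bytes
= 6030.2734 KB
BDP = 49400000 bits (6175000 bytes)


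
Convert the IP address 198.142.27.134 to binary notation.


198 = 11000110
142 = 10001110
27 = 00011011
134 = 10000110
Binary: 11000110.10001110.00011011.10000110


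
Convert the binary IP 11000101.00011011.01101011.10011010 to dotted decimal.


11000101 = 197
00011011 = 27
01101011 = 107
10011010 = 154
IP: 197.27.107.154


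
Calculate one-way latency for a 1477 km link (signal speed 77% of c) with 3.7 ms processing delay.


Speed = 0.77 * 3e5 km/s = 231000 km/s
Propagation delay = 1477 / 231000 = 0.0064 s = 6.3939 ms
Processing delay = 3.7 ms
Total one-way latency = 10.0939 ms


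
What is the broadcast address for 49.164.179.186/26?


Network: 49.164.179.128/26
Host bits = 6
Set all host bits to 1:
Broadcast: 49.164.179.191


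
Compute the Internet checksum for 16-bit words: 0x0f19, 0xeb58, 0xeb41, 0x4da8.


Sum all words (with carry folding):
+ 0x0f19 = 0x0f19
+ 0xeb58 = 0xfa71
+ 0xeb41 = 0xe5b3
+ 0x4da8 = 0x335c
One's complement: ~0x335c
Checksum = 0xcca3


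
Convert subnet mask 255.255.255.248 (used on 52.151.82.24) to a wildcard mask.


Subnet mask: 255.255.255.248
Wildcard = 255.255.255.255 - subnet mask
255 - 255 = 0
255 - 255 = 0
255 - 255 = 0
255 - 248 = 7
Wildcard: 0.0.0.7


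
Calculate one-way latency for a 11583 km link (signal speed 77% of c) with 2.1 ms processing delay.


Speed = 0.77 * 3e5 km/s = 231000 km/s
Propagation delay = 11583 / 231000 = 0.0501 s = 50.1429 ms
Processing delay = 2.1 ms
Total one-way latency = 52.2429 ms


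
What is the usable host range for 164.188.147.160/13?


Network: 164.184.0.0
Broadcast: 164.191.255.255
First usable = network + 1
Last usable = broadcast - 1
Range: 164.184.0.1 to 164.191.255.254


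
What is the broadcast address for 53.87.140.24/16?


Network: 53.87.0.0/16
Host bits = 16
Set all host bits to 1:
Broadcast: 53.87.255.255


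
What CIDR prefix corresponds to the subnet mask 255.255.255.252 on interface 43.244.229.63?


Binary: 11111111.11111111.11111111.11111100
Count leading 1s
Prefix: /30


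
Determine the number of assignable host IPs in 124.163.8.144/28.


Host bits = 32 - 28 = 4
Total addresses = 2^4 = 16
Usable = total - 2 (network and broadcast)
Usable hosts: 14


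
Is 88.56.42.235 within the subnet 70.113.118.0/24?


Subnet network: 70.113.118.0
Test IP AND mask: 88.56.42.0
No, 88.56.42.235 is not in 70.113.118.0/24


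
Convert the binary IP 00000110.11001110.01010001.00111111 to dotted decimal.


00000110 = 6
11001110 = 206
01010001 = 81
00111111 = 63
IP: 6.206.81.63


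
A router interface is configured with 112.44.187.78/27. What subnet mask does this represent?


/27 means 27 network bits, 5 host bits
Binary: 11111111111111111111111111100000
Mask: 255.255.255.224


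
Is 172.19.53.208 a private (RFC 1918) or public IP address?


RFC 1918 private ranges:
  10.0.0.0/8 (10.0.0.0 - 10.255.255.255)
  172.16.0.0/12 (172.16.0.0 - 172.31.255.255)
  192.168.0.0/16 (192.168.0.0 - 192.168.255.255)
Private (in 172.16.0.0/12)


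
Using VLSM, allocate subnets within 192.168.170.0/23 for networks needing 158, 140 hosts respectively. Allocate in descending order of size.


158 hosts -> /24 (254 usable): 192.168.170.0/24
140 hosts -> /24 (254 usable): 192.168.171.0/24
Allocation: 192.168.170.0/24 (158 hosts, 254 usable); 192.168.171.0/24 (140 hosts, 254 usable)


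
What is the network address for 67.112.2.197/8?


IP:   01000011.01110000.00000010.11000101
Mask: 11111111.00000000.00000000.00000000
AND operation:
Net:  01000011.00000000.00000000.00000000
Network: 67.0.0.0/8


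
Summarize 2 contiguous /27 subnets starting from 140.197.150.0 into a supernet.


Original prefix: /27
Number of subnets: 2 = 2^1
New prefix = 27 - 1 = 26
Supernet: 140.197.150.0/26


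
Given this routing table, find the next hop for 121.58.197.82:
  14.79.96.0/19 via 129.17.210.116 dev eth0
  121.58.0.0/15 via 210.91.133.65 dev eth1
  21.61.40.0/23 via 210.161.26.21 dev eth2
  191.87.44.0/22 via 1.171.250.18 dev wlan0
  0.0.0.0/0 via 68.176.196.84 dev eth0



Longest prefix match for 121.58.197.82:
  /19 14.79.96.0: no
  /15 121.58.0.0: MATCH
  /23 21.61.40.0: no
  /22 191.87.44.0: no
  /0 0.0.0.0: MATCH
Selected: next-hop 210.91.133.65 via eth1 (matched /15)


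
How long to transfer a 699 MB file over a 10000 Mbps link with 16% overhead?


Effective throughput = 10000 * (1 - 16/100) = 8400 Mbps
File size in Mb = 699 * 8 = 5592 Mb
Time = 5592 / 8400
Time = 0.6657 seconds


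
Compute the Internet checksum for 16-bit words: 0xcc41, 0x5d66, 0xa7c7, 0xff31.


Sum all words (with carry folding):
+ 0xcc41 = 0xcc41
+ 0x5d66 = 0x29a8
+ 0xa7c7 = 0xd16f
+ 0xff31 = 0xd0a1
One's complement: ~0xd0a1
Checksum = 0x2f5e


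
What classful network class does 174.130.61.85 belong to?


First octet: 174
Binary: 10101110
10xxxxxx -> Class B (128-191)
Class B, default mask 255.255.0.0 (/16)


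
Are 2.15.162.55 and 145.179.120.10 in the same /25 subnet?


Mask: 255.255.255.128
2.15.162.55 AND mask = 2.15.162.0
145.179.120.10 AND mask = 145.179.120.0
No, different subnets (2.15.162.0 vs 145.179.120.0)


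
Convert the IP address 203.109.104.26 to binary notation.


203 = 11001011
109 = 01101101
104 = 01101000
26 = 00011010
Binary: 11001011.01101101.01101000.00011010


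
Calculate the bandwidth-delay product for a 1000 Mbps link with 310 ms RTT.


BDP = bandwidth * RTT
= 1000 Mbps * 310 ms
= 1000 * 1e6 * 310 / 1000 bits
= 310000000 bits
= 38750000 bytes
= 37841.7969 KB
BDP = 310000000 bits (38750000 bytes)


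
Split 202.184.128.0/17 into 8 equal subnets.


New prefix = 17 + 3 = 20
Each subnet has 4096 addresses
  202.184.128.0/20
  202.184.144.0/20
  202.184.160.0/20
  202.184.176.0/20
  202.184.192.0/20
  202.184.208.0/20
  202.184.224.0/20
  202.184.240.0/20
Subnets: 202.184.128.0/20, 202.184.144.0/20, 202.184.160.0/20, 202.184.176.0/20, 202.184.192.0/20, 202.184.208.0/20, 202.184.224.0/20, 202.184.240.0/20


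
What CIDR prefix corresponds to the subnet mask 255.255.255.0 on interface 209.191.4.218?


Binary: 11111111.11111111.11111111.00000000
Count leading 1s
Prefix: /24


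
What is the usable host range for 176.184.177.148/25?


Network: 176.184.177.128
Broadcast: 176.184.177.255
First usable = network + 1
Last usable = broadcast - 1
Range: 176.184.177.129 to 176.184.177.254


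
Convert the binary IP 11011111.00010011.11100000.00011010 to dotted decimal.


11011111 = 223
00010011 = 19
11100000 = 224
00011010 = 26
IP: 223.19.224.26


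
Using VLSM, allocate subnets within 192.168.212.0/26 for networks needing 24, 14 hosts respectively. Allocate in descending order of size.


24 hosts -> /27 (30 usable): 192.168.212.0/27
14 hosts -> /28 (14 usable): 192.168.212.32/28
Allocation: 192.168.212.0/27 (24 hosts, 30 usable); 192.168.212.32/28 (14 hosts, 14 usable)


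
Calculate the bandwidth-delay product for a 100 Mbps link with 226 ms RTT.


BDP = bandwidth * RTT
= 100 Mbps * 226 ms
= 100 * 1e6 * 226 / 1000 bits
= 22600000 bits
= 2825000 bytes
= 2758.7891 KB
BDP = 22600000 bits (2825000 bytes)


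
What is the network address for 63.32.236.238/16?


IP:   00111111.00100000.11101100.11101110
Mask: 11111111.11111111.00000000.00000000
AND operation:
Net:  00111111.00100000.00000000.00000000
Network: 63.32.0.0/16


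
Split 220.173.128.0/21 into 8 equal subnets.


New prefix = 21 + 3 = 24
Each subnet has 256 addresses
  220.173.128.0/24
  220.173.129.0/24
  220.173.130.0/24
  220.173.131.0/24
  220.173.132.0/24
  220.173.133.0/24
  220.173.134.0/24
  220.173.135.0/24
Subnets: 220.173.128.0/24, 220.173.129.0/24, 220.173.130.0/24, 220.173.131.0/24, 220.173.132.0/24, 220.173.133.0/24, 220.173.134.0/24, 220.173.135.0/24


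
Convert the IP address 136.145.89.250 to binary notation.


136 = 10001000
145 = 10010001
89 = 01011001
250 = 11111010
Binary: 10001000.10010001.01011001.11111010


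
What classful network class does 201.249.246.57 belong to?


First octet: 201
Binary: 11001001
110xxxxx -> Class C (192-223)
Class C, default mask 255.255.255.0 (/24)


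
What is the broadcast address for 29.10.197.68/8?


Network: 29.0.0.0/8
Host bits = 24
Set all host bits to 1:
Broadcast: 29.255.255.255


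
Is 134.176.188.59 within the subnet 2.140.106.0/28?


Subnet network: 2.140.106.0
Test IP AND mask: 134.176.188.48
No, 134.176.188.59 is not in 2.140.106.0/28


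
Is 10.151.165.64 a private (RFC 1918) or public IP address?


RFC 1918 private ranges:
  10.0.0.0/8 (10.0.0.0 - 10.255.255.255)
  172.16.0.0/12 (172.16.0.0 - 172.31.255.255)
  192.168.0.0/16 (192.168.0.0 - 192.168.255.255)
Private (in 10.0.0.0/8)


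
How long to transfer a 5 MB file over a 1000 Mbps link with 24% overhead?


Effective throughput = 1000 * (1 - 24/100) = 760 Mbps
File size in Mb = 5 * 8 = 40 Mb
Time = 40 / 760
Time = 0.0526 seconds


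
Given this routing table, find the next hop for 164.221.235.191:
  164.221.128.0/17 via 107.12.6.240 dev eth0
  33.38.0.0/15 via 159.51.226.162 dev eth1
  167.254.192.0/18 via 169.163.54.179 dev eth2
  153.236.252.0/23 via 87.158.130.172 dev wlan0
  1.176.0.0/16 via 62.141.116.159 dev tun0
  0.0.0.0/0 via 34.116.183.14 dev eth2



Longest prefix match for 164.221.235.191:
  /17 164.221.128.0: MATCH
  /15 33.38.0.0: no
  /18 167.254.192.0: no
  /23 153.236.252.0: no
  /16 1.176.0.0: no
  /0 0.0.0.0: MATCH
Selected: next-hop 107.12.6.240 via eth0 (matched /17)


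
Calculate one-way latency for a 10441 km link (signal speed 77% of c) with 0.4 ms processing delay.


Speed = 0.77 * 3e5 km/s = 231000 km/s
Propagation delay = 10441 / 231000 = 0.0452 s = 45.1991 ms
Processing delay = 0.4 ms
Total one-way latency = 45.5991 ms


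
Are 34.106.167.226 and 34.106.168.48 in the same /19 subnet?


Mask: 255.255.224.0
34.106.167.226 AND mask = 34.106.160.0
34.106.168.48 AND mask = 34.106.160.0
Yes, same subnet (34.106.160.0)


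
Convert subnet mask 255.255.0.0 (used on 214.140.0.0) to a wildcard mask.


Subnet mask: 255.255.0.0
Wildcard = 255.255.255.255 - subnet mask
255 - 255 = 0
255 - 255 = 0
255 - 0 = 255
255 - 0 = 255
Wildcard: 0.0.255.255


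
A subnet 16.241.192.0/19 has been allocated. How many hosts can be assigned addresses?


Host bits = 32 - 19 = 13
Total addresses = 2^13 = 8192
Usable = total - 2 (network and broadcast)
Usable hosts: 8190


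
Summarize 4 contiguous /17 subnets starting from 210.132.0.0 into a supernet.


Original prefix: /17
Number of subnets: 4 = 2^2
New prefix = 17 - 2 = 15
Supernet: 210.132.0.0/15


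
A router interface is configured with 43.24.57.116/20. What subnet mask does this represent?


/20 means 20 network bits, 12 host bits
Binary: 11111111111111111111000000000000
Mask: 255.255.240.0


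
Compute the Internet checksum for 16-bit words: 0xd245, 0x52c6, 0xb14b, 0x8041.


Sum all words (with carry folding):
+ 0xd245 = 0xd245
+ 0x52c6 = 0x250c
+ 0xb14b = 0xd657
+ 0x8041 = 0x5699
One's complement: ~0x5699
Checksum = 0xa966


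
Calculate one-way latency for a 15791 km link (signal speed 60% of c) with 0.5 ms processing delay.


Speed = 0.6 * 3e5 km/s = 180000 km/s
Propagation delay = 15791 / 180000 = 0.0877 s = 87.7278 ms
Processing delay = 0.5 ms
Total one-way latency = 88.2278 ms


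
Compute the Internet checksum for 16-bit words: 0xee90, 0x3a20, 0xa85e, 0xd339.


Sum all words (with carry folding):
+ 0xee90 = 0xee90
+ 0x3a20 = 0x28b1
+ 0xa85e = 0xd10f
+ 0xd339 = 0xa449
One's complement: ~0xa449
Checksum = 0x5bb6


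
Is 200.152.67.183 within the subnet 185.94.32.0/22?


Subnet network: 185.94.32.0
Test IP AND mask: 200.152.64.0
No, 200.152.67.183 is not in 185.94.32.0/22


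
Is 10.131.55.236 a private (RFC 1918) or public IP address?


RFC 1918 private ranges:
  10.0.0.0/8 (10.0.0.0 - 10.255.255.255)
  172.16.0.0/12 (172.16.0.0 - 172.31.255.255)
  192.168.0.0/16 (192.168.0.0 - 192.168.255.255)
Private (in 10.0.0.0/8)


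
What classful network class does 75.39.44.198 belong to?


First octet: 75
Binary: 01001011
0xxxxxxx -> Class A (1-126)
Class A, default mask 255.0.0.0 (/8)


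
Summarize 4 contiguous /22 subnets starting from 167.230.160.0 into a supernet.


Original prefix: /22
Number of subnets: 4 = 2^2
New prefix = 22 - 2 = 20
Supernet: 167.230.160.0/20


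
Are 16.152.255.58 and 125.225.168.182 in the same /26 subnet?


Mask: 255.255.255.192
16.152.255.58 AND mask = 16.152.255.0
125.225.168.182 AND mask = 125.225.168.128
No, different subnets (16.152.255.0 vs 125.225.168.128)


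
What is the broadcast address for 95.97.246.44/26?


Network: 95.97.246.0/26
Host bits = 6
Set all host bits to 1:
Broadcast: 95.97.246.63


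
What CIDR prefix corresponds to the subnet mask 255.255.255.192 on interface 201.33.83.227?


Binary: 11111111.11111111.11111111.11000000
Count leading 1s
Prefix: /26


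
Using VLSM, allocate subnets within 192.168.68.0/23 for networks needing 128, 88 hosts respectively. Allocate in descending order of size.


128 hosts -> /24 (254 usable): 192.168.68.0/24
88 hosts -> /25 (126 usable): 192.168.69.0/25
Allocation: 192.168.68.0/24 (128 hosts, 254 usable); 192.168.69.0/25 (88 hosts, 126 usable)


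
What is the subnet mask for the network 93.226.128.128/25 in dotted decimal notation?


/25 means 25 network bits, 7 host bits
Binary: 11111111111111111111111110000000
Mask: 255.255.255.128


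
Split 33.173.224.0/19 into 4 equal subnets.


New prefix = 19 + 2 = 21
Each subnet has 2048 addresses
  33.173.224.0/21
  33.173.232.0/21
  33.173.240.0/21
  33.173.248.0/21
Subnets: 33.173.224.0/21, 33.173.232.0/21, 33.173.240.0/21, 33.173.248.0/21


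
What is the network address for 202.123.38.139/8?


IP:   11001010.01111011.00100110.10001011
Mask: 11111111.00000000.00000000.00000000
AND operation:
Net:  11001010.00000000.00000000.00000000
Network: 202.0.0.0/8


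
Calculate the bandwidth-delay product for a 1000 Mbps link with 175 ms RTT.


BDP = bandwidth * RTT
= 1000 Mbps * 175 ms
= 1000 * 1e6 * 175 / 1000 bits
= 175000000 bits
= 21875000 bytes
= 21362.3047 KB
BDP = 175000000 bits (21875000 bytes)


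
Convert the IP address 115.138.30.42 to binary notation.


115 = 01110011
138 = 10001010
30 = 00011110
42 = 00101010
Binary: 01110011.10001010.00011110.00101010


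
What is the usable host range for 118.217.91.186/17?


Network: 118.217.0.0
Broadcast: 118.217.127.255
First usable = network + 1
Last usable = broadcast - 1
Range: 118.217.0.1 to 118.217.127.254


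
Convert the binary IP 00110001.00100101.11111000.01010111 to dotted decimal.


00110001 = 49
00100101 = 37
11111000 = 248
01010111 = 87
IP: 49.37.248.87


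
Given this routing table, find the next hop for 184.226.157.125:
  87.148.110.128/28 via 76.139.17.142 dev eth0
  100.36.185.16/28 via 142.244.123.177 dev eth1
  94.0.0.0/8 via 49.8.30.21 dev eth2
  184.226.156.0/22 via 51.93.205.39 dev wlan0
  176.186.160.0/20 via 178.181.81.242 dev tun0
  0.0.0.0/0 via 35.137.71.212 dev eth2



Longest prefix match for 184.226.157.125:
  /28 87.148.110.128: no
  /28 100.36.185.16: no
  /8 94.0.0.0: no
  /22 184.226.156.0: MATCH
  /20 176.186.160.0: no
  /0 0.0.0.0: MATCH
Selected: next-hop 51.93.205.39 via wlan0 (matched /22)


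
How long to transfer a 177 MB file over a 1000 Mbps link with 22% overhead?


Effective throughput = 1000 * (1 - 22/100) = 780 Mbps
File size in Mb = 177 * 8 = 1416 Mb
Time = 1416 / 780
Time = 1.8154 seconds


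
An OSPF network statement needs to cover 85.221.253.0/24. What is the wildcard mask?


Subnet mask: 255.255.255.0
Wildcard = 255.255.255.255 - subnet mask
255 - 255 = 0
255 - 255 = 0
255 - 255 = 0
255 - 0 = 255
Wildcard: 0.0.0.255


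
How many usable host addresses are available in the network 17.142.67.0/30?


Host bits = 32 - 30 = 2
Total addresses = 2^2 = 4
Usable = total - 2 (network and broadcast)
Usable hosts: 2


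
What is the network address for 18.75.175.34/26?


IP:   00010010.01001011.10101111.00100010
Mask: 11111111.11111111.11111111.11000000
AND operation:
Net:  00010010.01001011.10101111.00000000
Network: 18.75.175.0/26


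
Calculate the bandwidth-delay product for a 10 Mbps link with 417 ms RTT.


BDP = bandwidth * RTT
= 10 Mbps * 417 ms
= 10 * 1e6 * 417 / 1000 bits
= 4170000 bits
= 521250 bytes
= 509.0332 KB
BDP = 4170000 bits (521250 bytes)


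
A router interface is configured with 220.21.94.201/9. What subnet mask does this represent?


/9 means 9 network bits, 23 host bits
Binary: 11111111100000000000000000000000
Mask: 255.128.0.0


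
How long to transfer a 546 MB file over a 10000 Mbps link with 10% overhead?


Effective throughput = 10000 * (1 - 10/100) = 9000 Mbps
File size in Mb = 546 * 8 = 4368 Mb
Time = 4368 / 9000
Time = 0.4853 seconds


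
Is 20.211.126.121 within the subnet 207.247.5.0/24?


Subnet network: 207.247.5.0
Test IP AND mask: 20.211.126.0
No, 20.211.126.121 is not in 207.247.5.0/24


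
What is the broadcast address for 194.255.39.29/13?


Network: 194.248.0.0/13
Host bits = 19
Set all host bits to 1:
Broadcast: 194.255.255.255


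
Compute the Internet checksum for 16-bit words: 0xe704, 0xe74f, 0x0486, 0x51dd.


Sum all words (with carry folding):
+ 0xe704 = 0xe704
+ 0xe74f = 0xce54
+ 0x0486 = 0xd2da
+ 0x51dd = 0x24b8
One's complement: ~0x24b8
Checksum = 0xdb47


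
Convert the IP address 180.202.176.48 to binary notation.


180 = 10110100
202 = 11001010
176 = 10110000
48 = 00110000
Binary: 10110100.11001010.10110000.00110000


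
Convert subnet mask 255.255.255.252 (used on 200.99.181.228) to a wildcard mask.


Subnet mask: 255.255.255.252
Wildcard = 255.255.255.255 - subnet mask
255 - 255 = 0
255 - 255 = 0
255 - 255 = 0
255 - 252 = 3
Wildcard: 0.0.0.3


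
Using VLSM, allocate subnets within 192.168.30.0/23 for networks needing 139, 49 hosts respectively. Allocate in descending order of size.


139 hosts -> /24 (254 usable): 192.168.30.0/24
49 hosts -> /26 (62 usable): 192.168.31.0/26
Allocation: 192.168.30.0/24 (139 hosts, 254 usable); 192.168.31.0/26 (49 hosts, 62 usable)


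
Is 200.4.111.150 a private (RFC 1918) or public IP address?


RFC 1918 private ranges:
  10.0.0.0/8 (10.0.0.0 - 10.255.255.255)
  172.16.0.0/12 (172.16.0.0 - 172.31.255.255)
  192.168.0.0/16 (192.168.0.0 - 192.168.255.255)
Public (not in any RFC 1918 range)


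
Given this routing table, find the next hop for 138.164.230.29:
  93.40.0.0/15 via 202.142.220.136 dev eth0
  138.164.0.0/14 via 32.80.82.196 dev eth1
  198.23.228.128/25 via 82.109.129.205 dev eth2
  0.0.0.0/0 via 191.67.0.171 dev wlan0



Longest prefix match for 138.164.230.29:
  /15 93.40.0.0: no
  /14 138.164.0.0: MATCH
  /25 198.23.228.128: no
  /0 0.0.0.0: MATCH
Selected: next-hop 32.80.82.196 via eth1 (matched /14)


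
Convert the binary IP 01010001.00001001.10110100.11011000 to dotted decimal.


01010001 = 81
00001001 = 9
10110100 = 180
11011000 = 216
IP: 81.9.180.216


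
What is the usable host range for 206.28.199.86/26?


Network: 206.28.199.64
Broadcast: 206.28.199.127
First usable = network + 1
Last usable = broadcast - 1
Range: 206.28.199.65 to 206.28.199.126


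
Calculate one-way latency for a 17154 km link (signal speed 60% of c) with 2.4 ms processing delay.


Speed = 0.6 * 3e5 km/s = 180000 km/s
Propagation delay = 17154 / 180000 = 0.0953 s = 95.3 ms
Processing delay = 2.4 ms
Total one-way latency = 97.7 ms


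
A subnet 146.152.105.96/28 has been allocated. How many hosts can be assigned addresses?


Host bits = 32 - 28 = 4
Total addresses = 2^4 = 16
Usable = total - 2 (network and broadcast)
Usable hosts: 14


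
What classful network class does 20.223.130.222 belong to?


First octet: 20
Binary: 00010100
0xxxxxxx -> Class A (1-126)
Class A, default mask 255.0.0.0 (/8)


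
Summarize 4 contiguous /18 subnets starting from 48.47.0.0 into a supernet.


Original prefix: /18
Number of subnets: 4 = 2^2
New prefix = 18 - 2 = 16
Supernet: 48.47.0.0/16


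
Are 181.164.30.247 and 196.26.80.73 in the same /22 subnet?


Mask: 255.255.252.0
181.164.30.247 AND mask = 181.164.28.0
196.26.80.73 AND mask = 196.26.80.0
No, different subnets (181.164.28.0 vs 196.26.80.0)


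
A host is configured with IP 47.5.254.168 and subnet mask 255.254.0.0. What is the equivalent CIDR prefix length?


Binary: 11111111.11111110.00000000.00000000
Count leading 1s
Prefix: /15


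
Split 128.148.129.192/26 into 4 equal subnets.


New prefix = 26 + 2 = 28
Each subnet has 16 addresses
  128.148.129.192/28
  128.148.129.208/28
  128.148.129.224/28
  128.148.129.240/28
Subnets: 128.148.129.192/28, 128.148.129.208/28, 128.148.129.224/28, 128.148.129.240/28


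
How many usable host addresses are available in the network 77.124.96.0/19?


Host bits = 32 - 19 = 13
Total addresses = 2^13 = 8192
Usable = total - 2 (network and broadcast)
Usable hosts: 8190


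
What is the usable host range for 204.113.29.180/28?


Network: 204.113.29.176
Broadcast: 204.113.29.191
First usable = network + 1
Last usable = broadcast - 1
Range: 204.113.29.177 to 204.113.29.190


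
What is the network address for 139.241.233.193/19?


IP:   10001011.11110001.11101001.11000001
Mask: 11111111.11111111.11100000.00000000
AND operation:
Net:  10001011.11110001.11100000.00000000
Network: 139.241.224.0/19


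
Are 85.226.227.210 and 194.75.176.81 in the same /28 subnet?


Mask: 255.255.255.240
85.226.227.210 AND mask = 85.226.227.208
194.75.176.81 AND mask = 194.75.176.80
No, different subnets (85.226.227.208 vs 194.75.176.80)


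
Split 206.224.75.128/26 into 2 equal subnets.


New prefix = 26 + 1 = 27
Each subnet has 32 addresses
  206.224.75.128/27
  206.224.75.160/27
Subnets: 206.224.75.128/27, 206.224.75.160/27


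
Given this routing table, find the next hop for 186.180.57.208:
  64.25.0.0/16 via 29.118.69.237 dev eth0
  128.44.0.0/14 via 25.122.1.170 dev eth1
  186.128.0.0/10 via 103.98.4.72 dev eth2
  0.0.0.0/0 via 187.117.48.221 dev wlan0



Longest prefix match for 186.180.57.208:
  /16 64.25.0.0: no
  /14 128.44.0.0: no
  /10 186.128.0.0: MATCH
  /0 0.0.0.0: MATCH
Selected: next-hop 103.98.4.72 via eth2 (matched /10)


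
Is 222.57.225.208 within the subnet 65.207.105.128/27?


Subnet network: 65.207.105.128
Test IP AND mask: 222.57.225.192
No, 222.57.225.208 is not in 65.207.105.128/27


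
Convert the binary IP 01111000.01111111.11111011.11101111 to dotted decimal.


01111000 = 120
01111111 = 127
11111011 = 251
11101111 = 239
IP: 120.127.251.239


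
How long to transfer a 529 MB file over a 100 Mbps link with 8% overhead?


Effective throughput = 100 * (1 - 8/100) = 92 Mbps
File size in Mb = 529 * 8 = 4232 Mb
Time = 4232 / 92
Time = 46 seconds


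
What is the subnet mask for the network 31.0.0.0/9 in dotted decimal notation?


/9 means 9 network bits, 23 host bits
Binary: 11111111100000000000000000000000
Mask: 255.128.0.0


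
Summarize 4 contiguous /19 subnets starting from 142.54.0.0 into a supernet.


Original prefix: /19
Number of subnets: 4 = 2^2
New prefix = 19 - 2 = 17
Supernet: 142.54.0.0/17


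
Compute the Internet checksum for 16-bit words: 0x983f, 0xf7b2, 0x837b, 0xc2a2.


Sum all words (with carry folding):
+ 0x983f = 0x983f
+ 0xf7b2 = 0x8ff2
+ 0x837b = 0x136e
+ 0xc2a2 = 0xd610
One's complement: ~0xd610
Checksum = 0x29ef


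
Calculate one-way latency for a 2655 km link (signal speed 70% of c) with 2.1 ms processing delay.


Speed = 0.7 * 3e5 km/s = 210000 km/s
Propagation delay = 2655 / 210000 = 0.0126 s = 12.6429 ms
Processing delay = 2.1 ms
Total one-way latency = 14.7429 ms


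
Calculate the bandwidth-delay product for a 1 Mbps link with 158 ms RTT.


BDP = bandwidth * RTT
= 1 Mbps * 158 ms
= 1 * 1e6 * 158 / 1000 bits
= 158000 bits
= 19750 bytes
= 19.2871 KB
BDP = 158000 bits (19750 bytes)


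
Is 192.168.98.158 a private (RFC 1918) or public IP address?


RFC 1918 private ranges:
  10.0.0.0/8 (10.0.0.0 - 10.255.255.255)
  172.16.0.0/12 (172.16.0.0 - 172.31.255.255)
  192.168.0.0/16 (192.168.0.0 - 192.168.255.255)
Private (in 192.168.0.0/16)


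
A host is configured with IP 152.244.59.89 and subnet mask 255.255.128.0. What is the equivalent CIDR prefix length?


Binary: 11111111.11111111.10000000.00000000
Count leading 1s
Prefix: /17


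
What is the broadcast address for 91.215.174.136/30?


Network: 91.215.174.136/30
Host bits = 2
Set all host bits to 1:
Broadcast: 91.215.174.139


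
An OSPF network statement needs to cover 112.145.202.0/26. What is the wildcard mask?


Subnet mask: 255.255.255.192
Wildcard = 255.255.255.255 - subnet mask
255 - 255 = 0
255 - 255 = 0
255 - 255 = 0
255 - 192 = 63
Wildcard: 0.0.0.63


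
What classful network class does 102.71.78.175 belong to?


First octet: 102
Binary: 01100110
0xxxxxxx -> Class A (1-126)
Class A, default mask 255.0.0.0 (/8)


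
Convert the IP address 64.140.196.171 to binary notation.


64 = 01000000
140 = 10001100
196 = 11000100
171 = 10101011
Binary: 01000000.10001100.11000100.10101011


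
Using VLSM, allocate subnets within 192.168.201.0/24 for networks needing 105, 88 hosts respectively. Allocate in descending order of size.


105 hosts -> /25 (126 usable): 192.168.201.0/25
88 hosts -> /25 (126 usable): 192.168.201.128/25
Allocation: 192.168.201.0/25 (105 hosts, 126 usable); 192.168.201.128/25 (88 hosts, 126 usable)


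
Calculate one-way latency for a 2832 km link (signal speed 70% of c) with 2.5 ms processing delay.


Speed = 0.7 * 3e5 km/s = 210000 km/s
Propagation delay = 2832 / 210000 = 0.0135 s = 13.4857 ms
Processing delay = 2.5 ms
Total one-way latency = 15.9857 ms


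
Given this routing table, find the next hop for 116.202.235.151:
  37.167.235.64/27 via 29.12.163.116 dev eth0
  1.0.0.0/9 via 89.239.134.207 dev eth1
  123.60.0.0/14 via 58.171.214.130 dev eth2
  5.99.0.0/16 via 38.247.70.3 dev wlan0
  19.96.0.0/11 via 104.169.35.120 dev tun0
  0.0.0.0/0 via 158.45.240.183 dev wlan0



Longest prefix match for 116.202.235.151:
  /27 37.167.235.64: no
  /9 1.0.0.0: no
  /14 123.60.0.0: no
  /16 5.99.0.0: no
  /11 19.96.0.0: no
  /0 0.0.0.0: MATCH
Selected: next-hop 158.45.240.183 via wlan0 (matched /0)


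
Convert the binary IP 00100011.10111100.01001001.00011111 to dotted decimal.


00100011 = 35
10111100 = 188
01001001 = 73
00011111 = 31
IP: 35.188.73.31


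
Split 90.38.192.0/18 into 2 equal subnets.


New prefix = 18 + 1 = 19
Each subnet has 8192 addresses
  90.38.192.0/19
  90.38.224.0/19
Subnets: 90.38.192.0/19, 90.38.224.0/19


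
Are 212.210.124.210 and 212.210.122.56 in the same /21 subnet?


Mask: 255.255.248.0
212.210.124.210 AND mask = 212.210.120.0
212.210.122.56 AND mask = 212.210.120.0
Yes, same subnet (212.210.120.0)


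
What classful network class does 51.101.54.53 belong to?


First octet: 51
Binary: 00110011
0xxxxxxx -> Class A (1-126)
Class A, default mask 255.0.0.0 (/8)


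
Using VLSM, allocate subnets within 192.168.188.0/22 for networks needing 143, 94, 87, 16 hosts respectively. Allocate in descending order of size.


143 hosts -> /24 (254 usable): 192.168.188.0/24
94 hosts -> /25 (126 usable): 192.168.189.0/25
87 hosts -> /25 (126 usable): 192.168.189.128/25
16 hosts -> /27 (30 usable): 192.168.190.0/27
Allocation: 192.168.188.0/24 (143 hosts, 254 usable); 192.168.189.0/25 (94 hosts, 126 usable); 192.168.189.128/25 (87 hosts, 126 usable); 192.168.190.0/27 (16 hosts, 30 usable)


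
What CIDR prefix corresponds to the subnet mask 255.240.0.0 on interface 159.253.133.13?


Binary: 11111111.11110000.00000000.00000000
Count leading 1s
Prefix: /12


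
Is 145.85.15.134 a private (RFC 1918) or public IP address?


RFC 1918 private ranges:
  10.0.0.0/8 (10.0.0.0 - 10.255.255.255)
  172.16.0.0/12 (172.16.0.0 - 172.31.255.255)
  192.168.0.0/16 (192.168.0.0 - 192.168.255.255)
Public (not in any RFC 1918 range)


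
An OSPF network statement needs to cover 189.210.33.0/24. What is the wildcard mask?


Subnet mask: 255.255.255.0
Wildcard = 255.255.255.255 - subnet mask
255 - 255 = 0
255 - 255 = 0
255 - 255 = 0
255 - 0 = 255
Wildcard: 0.0.0.255


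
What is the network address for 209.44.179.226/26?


IP:   11010001.00101100.10110011.11100010
Mask: 11111111.11111111.11111111.11000000
AND operation:
Net:  11010001.00101100.10110011.11000000
Network: 209.44.179.192/26


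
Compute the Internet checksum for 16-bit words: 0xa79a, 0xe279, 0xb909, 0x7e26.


Sum all words (with carry folding):
+ 0xa79a = 0xa79a
+ 0xe279 = 0x8a14
+ 0xb909 = 0x431e
+ 0x7e26 = 0xc144
One's complement: ~0xc144
Checksum = 0x3ebb


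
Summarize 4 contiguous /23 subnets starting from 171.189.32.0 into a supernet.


Original prefix: /23
Number of subnets: 4 = 2^2
New prefix = 23 - 2 = 21
Supernet: 171.189.32.0/21


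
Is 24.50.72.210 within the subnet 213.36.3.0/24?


Subnet network: 213.36.3.0
Test IP AND mask: 24.50.72.0
No, 24.50.72.210 is not in 213.36.3.0/24


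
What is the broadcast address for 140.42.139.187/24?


Network: 140.42.139.0/24
Host bits = 8
Set all host bits to 1:
Broadcast: 140.42.139.255


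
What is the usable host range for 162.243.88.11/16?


Network: 162.243.0.0
Broadcast: 162.243.255.255
First usable = network + 1
Last usable = broadcast - 1
Range: 162.243.0.1 to 162.243.255.254


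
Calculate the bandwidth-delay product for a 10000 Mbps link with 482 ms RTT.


BDP = bandwidth * RTT
= 10000 Mbps * 482 ms
= 10000 * 1e6 * 482 / 1000 bits
= 4820000000 bits
= 602500000 bytes
= 588378.9062 KB
BDP = 4820000000 bits (602500000 bytes)


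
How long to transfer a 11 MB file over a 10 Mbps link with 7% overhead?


Effective throughput = 10 * (1 - 7/100) = 9.3 Mbps
File size in Mb = 11 * 8 = 88 Mb
Time = 88 / 9.3
Time = 9.4624 seconds


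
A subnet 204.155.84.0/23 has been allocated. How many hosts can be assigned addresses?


Host bits = 32 - 23 = 9
Total addresses = 2^9 = 512
Usable = total - 2 (network and broadcast)
Usable hosts: 510


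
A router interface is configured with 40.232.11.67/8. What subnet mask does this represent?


/8 means 8 network bits, 24 host bits
Binary: 11111111000000000000000000000000
Mask: 255.0.0.0


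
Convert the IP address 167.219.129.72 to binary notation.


167 = 10100111
219 = 11011011
129 = 10000001
72 = 01001000
Binary: 10100111.11011011.10000001.01001000


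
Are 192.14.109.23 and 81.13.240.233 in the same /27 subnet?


Mask: 255.255.255.224
192.14.109.23 AND mask = 192.14.109.0
81.13.240.233 AND mask = 81.13.240.224
No, different subnets (192.14.109.0 vs 81.13.240.224)


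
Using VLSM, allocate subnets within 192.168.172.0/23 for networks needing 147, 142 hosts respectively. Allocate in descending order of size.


147 hosts -> /24 (254 usable): 192.168.172.0/24
142 hosts -> /24 (254 usable): 192.168.173.0/24
Allocation: 192.168.172.0/24 (147 hosts, 254 usable); 192.168.173.0/24 (142 hosts, 254 usable)


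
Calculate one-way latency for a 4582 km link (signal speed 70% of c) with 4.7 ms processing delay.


Speed = 0.7 * 3e5 km/s = 210000 km/s
Propagation delay = 4582 / 210000 = 0.0218 s = 21.819 ms
Processing delay = 4.7 ms
Total one-way latency = 26.519 ms


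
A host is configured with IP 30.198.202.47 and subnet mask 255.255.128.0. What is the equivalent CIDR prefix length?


Binary: 11111111.11111111.10000000.00000000
Count leading 1s
Prefix: /17


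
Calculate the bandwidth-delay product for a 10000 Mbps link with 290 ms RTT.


BDP = bandwidth * RTT
= 10000 Mbps * 290 ms
= 10000 * 1e6 * 290 / 1000 bits
= 2900000000 bits
= 362500000 bytes
= 354003.9062 KB
BDP = 2900000000 bits (362500000 bytes)


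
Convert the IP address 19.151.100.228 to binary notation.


19 = 00010011
151 = 10010111
100 = 01100100
228 = 11100100
Binary: 00010011.10010111.01100100.11100100


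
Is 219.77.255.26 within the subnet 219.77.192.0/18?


Subnet network: 219.77.192.0
Test IP AND mask: 219.77.192.0
Yes, 219.77.255.26 is in 219.77.192.0/18


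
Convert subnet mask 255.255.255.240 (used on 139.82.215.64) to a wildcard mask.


Subnet mask: 255.255.255.240
Wildcard = 255.255.255.255 - subnet mask
255 - 255 = 0
255 - 255 = 0
255 - 255 = 0
255 - 240 = 15
Wildcard: 0.0.0.15


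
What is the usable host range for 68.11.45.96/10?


Network: 68.0.0.0
Broadcast: 68.63.255.255
First usable = network + 1
Last usable = broadcast - 1
Range: 68.0.0.1 to 68.63.255.254


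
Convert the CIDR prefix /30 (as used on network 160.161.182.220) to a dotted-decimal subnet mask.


/30 means 30 network bits, 2 host bits
Binary: 11111111111111111111111111111100
Mask: 255.255.255.252


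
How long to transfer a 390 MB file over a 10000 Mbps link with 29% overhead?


Effective throughput = 10000 * (1 - 29/100) = 7100 Mbps
File size in Mb = 390 * 8 = 3120 Mb
Time = 3120 / 7100
Time = 0.4394 seconds


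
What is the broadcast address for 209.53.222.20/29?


Network: 209.53.222.16/29
Host bits = 3
Set all host bits to 1:
Broadcast: 209.53.222.23


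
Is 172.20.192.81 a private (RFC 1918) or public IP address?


RFC 1918 private ranges:
  10.0.0.0/8 (10.0.0.0 - 10.255.255.255)
  172.16.0.0/12 (172.16.0.0 - 172.31.255.255)
  192.168.0.0/16 (192.168.0.0 - 192.168.255.255)
Private (in 172.16.0.0/12)


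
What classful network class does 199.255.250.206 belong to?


First octet: 199
Binary: 11000111
110xxxxx -> Class C (192-223)
Class C, default mask 255.255.255.0 (/24)


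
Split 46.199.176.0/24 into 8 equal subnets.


New prefix = 24 + 3 = 27
Each subnet has 32 addresses
  46.199.176.0/27
  46.199.176.32/27
  46.199.176.64/27
  46.199.176.96/27
  46.199.176.128/27
  46.199.176.160/27
  46.199.176.192/27
  46.199.176.224/27
Subnets: 46.199.176.0/27, 46.199.176.32/27, 46.199.176.64/27, 46.199.176.96/27, 46.199.176.128/27, 46.199.176.160/27, 46.199.176.192/27, 46.199.176.224/27


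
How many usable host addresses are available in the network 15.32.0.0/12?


Host bits = 32 - 12 = 20
Total addresses = 2^20 = 1048576
Usable = total - 2 (network and broadcast)
Usable hosts: 1048574


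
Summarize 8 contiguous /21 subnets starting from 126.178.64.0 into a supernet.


Original prefix: /21
Number of subnets: 8 = 2^3
New prefix = 21 - 3 = 18
Supernet: 126.178.64.0/18


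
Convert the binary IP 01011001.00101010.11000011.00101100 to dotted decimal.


01011001 = 89
00101010 = 42
11000011 = 195
00101100 = 44
IP: 89.42.195.44


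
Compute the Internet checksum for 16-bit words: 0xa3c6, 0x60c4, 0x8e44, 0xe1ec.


Sum all words (with carry folding):
+ 0xa3c6 = 0xa3c6
+ 0x60c4 = 0x048b
+ 0x8e44 = 0x92cf
+ 0xe1ec = 0x74bc
One's complement: ~0x74bc
Checksum = 0x8b43


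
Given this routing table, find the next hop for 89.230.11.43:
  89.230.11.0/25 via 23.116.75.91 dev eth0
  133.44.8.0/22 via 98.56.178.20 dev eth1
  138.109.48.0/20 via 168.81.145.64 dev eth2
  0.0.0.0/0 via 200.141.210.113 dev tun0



Longest prefix match for 89.230.11.43:
  /25 89.230.11.0: MATCH
  /22 133.44.8.0: no
  /20 138.109.48.0: no
  /0 0.0.0.0: MATCH
Selected: next-hop 23.116.75.91 via eth0 (matched /25)


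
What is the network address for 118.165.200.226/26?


IP:   01110110.10100101.11001000.11100010
Mask: 11111111.11111111.11111111.11000000
AND operation:
Net:  01110110.10100101.11001000.11000000
Network: 118.165.200.192/26


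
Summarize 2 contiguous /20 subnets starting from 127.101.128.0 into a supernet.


Original prefix: /20
Number of subnets: 2 = 2^1
New prefix = 20 - 1 = 19
Supernet: 127.101.128.0/19


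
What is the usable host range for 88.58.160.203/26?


Network: 88.58.160.192
Broadcast: 88.58.160.255
First usable = network + 1
Last usable = broadcast - 1
Range: 88.58.160.193 to 88.58.160.254


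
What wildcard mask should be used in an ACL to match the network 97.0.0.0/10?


Subnet mask: 255.192.0.0
Wildcard = 255.255.255.255 - subnet mask
255 - 255 = 0
255 - 192 = 63
255 - 0 = 255
255 - 0 = 255
Wildcard: 0.63.255.255


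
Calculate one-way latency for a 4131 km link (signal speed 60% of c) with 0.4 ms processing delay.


Speed = 0.6 * 3e5 km/s = 180000 km/s
Propagation delay = 4131 / 180000 = 0.023 s = 22.95 ms
Processing delay = 0.4 ms
Total one-way latency = 23.35 ms


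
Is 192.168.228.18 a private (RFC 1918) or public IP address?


RFC 1918 private ranges:
  10.0.0.0/8 (10.0.0.0 - 10.255.255.255)
  172.16.0.0/12 (172.16.0.0 - 172.31.255.255)
  192.168.0.0/16 (192.168.0.0 - 192.168.255.255)
Private (in 192.168.0.0/16)


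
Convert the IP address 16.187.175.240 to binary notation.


16 = 00010000
187 = 10111011
175 = 10101111
240 = 11110000
Binary: 00010000.10111011.10101111.11110000


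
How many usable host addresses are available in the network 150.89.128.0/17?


Host bits = 32 - 17 = 15
Total addresses = 2^15 = 32768
Usable = total - 2 (network and broadcast)
Usable hosts: 32766
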